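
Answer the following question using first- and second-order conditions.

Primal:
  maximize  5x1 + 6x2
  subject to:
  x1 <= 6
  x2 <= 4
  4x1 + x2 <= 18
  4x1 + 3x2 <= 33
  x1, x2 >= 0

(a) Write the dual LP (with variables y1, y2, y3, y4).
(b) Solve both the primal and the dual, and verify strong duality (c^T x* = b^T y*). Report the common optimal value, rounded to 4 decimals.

The standard primal-dual pair for 'max c^T x s.t. A x <= b, x >= 0' is:
  Dual:  min b^T y  s.t.  A^T y >= c,  y >= 0.

So the dual LP is:
  minimize  6y1 + 4y2 + 18y3 + 33y4
  subject to:
    y1 + 4y3 + 4y4 >= 5
    y2 + y3 + 3y4 >= 6
    y1, y2, y3, y4 >= 0

Solving the primal: x* = (3.5, 4).
  primal value c^T x* = 41.5.
Solving the dual: y* = (0, 4.75, 1.25, 0).
  dual value b^T y* = 41.5.
Strong duality: c^T x* = b^T y*. Confirmed.

41.5


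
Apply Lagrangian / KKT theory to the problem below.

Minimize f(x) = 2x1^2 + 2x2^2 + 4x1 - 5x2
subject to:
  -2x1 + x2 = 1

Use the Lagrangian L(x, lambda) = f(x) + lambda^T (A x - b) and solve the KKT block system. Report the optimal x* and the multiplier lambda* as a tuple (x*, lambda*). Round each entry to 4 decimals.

Form the Lagrangian:
  L(x, lambda) = (1/2) x^T Q x + c^T x + lambda^T (A x - b)
Stationarity (grad_x L = 0): Q x + c + A^T lambda = 0.
Primal feasibility: A x = b.

This gives the KKT block system:
  [ Q   A^T ] [ x     ]   [-c ]
  [ A    0  ] [ lambda ] = [ b ]

Solving the linear system:
  x*      = (-0.1, 0.8)
  lambda* = (1.8)
  f(x*)   = -3.1

x* = (-0.1, 0.8), lambda* = (1.8)


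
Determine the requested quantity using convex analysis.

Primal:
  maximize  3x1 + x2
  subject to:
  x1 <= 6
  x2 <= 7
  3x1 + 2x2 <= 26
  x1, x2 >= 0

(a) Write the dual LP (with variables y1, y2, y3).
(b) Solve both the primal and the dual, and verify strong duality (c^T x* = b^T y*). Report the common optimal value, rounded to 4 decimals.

The standard primal-dual pair for 'max c^T x s.t. A x <= b, x >= 0' is:
  Dual:  min b^T y  s.t.  A^T y >= c,  y >= 0.

So the dual LP is:
  minimize  6y1 + 7y2 + 26y3
  subject to:
    y1 + 3y3 >= 3
    y2 + 2y3 >= 1
    y1, y2, y3 >= 0

Solving the primal: x* = (6, 4).
  primal value c^T x* = 22.
Solving the dual: y* = (1.5, 0, 0.5).
  dual value b^T y* = 22.
Strong duality: c^T x* = b^T y*. Confirmed.

22


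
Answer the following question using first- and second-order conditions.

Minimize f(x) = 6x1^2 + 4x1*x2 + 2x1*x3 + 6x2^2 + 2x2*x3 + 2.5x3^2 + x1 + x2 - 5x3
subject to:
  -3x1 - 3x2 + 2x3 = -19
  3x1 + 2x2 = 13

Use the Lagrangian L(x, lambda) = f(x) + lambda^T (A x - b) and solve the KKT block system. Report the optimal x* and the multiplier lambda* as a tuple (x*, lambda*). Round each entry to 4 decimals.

Form the Lagrangian:
  L(x, lambda) = (1/2) x^T Q x + c^T x + lambda^T (A x - b)
Stationarity (grad_x L = 0): Q x + c + A^T lambda = 0.
Primal feasibility: A x = b.

This gives the KKT block system:
  [ Q   A^T ] [ x     ]   [-c ]
  [ A    0  ] [ lambda ] = [ b ]

Solving the linear system:
  x*      = (3.1517, 1.7725, -2.1138)
  lambda* = (2.8603, -11.0339)
  f(x*)   = 106.6397

x* = (3.1517, 1.7725, -2.1138), lambda* = (2.8603, -11.0339)


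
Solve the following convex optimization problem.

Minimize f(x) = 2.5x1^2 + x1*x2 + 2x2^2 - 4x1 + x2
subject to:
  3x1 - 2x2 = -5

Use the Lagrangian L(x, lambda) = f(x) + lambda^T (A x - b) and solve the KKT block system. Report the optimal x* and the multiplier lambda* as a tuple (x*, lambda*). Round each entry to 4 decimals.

Form the Lagrangian:
  L(x, lambda) = (1/2) x^T Q x + c^T x + lambda^T (A x - b)
Stationarity (grad_x L = 0): Q x + c + A^T lambda = 0.
Primal feasibility: A x = b.

This gives the KKT block system:
  [ Q   A^T ] [ x     ]   [-c ]
  [ A    0  ] [ lambda ] = [ b ]

Solving the linear system:
  x*      = (-0.8824, 1.1765)
  lambda* = (2.4118)
  f(x*)   = 8.3824

x* = (-0.8824, 1.1765), lambda* = (2.4118)


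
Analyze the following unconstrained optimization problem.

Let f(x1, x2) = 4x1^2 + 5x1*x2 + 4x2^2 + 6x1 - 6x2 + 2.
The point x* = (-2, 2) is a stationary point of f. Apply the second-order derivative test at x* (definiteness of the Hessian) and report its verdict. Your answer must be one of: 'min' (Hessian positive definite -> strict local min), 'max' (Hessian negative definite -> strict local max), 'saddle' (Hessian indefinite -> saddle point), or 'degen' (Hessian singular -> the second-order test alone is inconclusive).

Compute the Hessian H = grad^2 f:
  H = [[8, 5], [5, 8]]
Verify stationarity: grad f(x*) = H x* + g = (0, 0).
Eigenvalues of H: 3, 13.
Both eigenvalues > 0, so H is positive definite -> x* is a strict local min.

min


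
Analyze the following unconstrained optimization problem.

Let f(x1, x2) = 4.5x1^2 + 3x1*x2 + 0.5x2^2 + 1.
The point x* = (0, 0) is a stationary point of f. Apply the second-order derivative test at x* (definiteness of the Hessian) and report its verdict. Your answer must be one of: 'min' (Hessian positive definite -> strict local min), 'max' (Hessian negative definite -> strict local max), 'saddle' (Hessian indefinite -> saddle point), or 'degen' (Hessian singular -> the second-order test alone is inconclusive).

Compute the Hessian H = grad^2 f:
  H = [[9, 3], [3, 1]]
Verify stationarity: grad f(x*) = H x* + g = (0, 0).
Eigenvalues of H: 0, 10.
H has a zero eigenvalue (singular; positive semidefinite but not definite), so H is neither positive definite, negative definite, nor indefinite. The second-order test alone is inconclusive -> degen.
(Indeed, f is constant along the null direction of H through x*, so x* is not a strict local extremum.)

degen


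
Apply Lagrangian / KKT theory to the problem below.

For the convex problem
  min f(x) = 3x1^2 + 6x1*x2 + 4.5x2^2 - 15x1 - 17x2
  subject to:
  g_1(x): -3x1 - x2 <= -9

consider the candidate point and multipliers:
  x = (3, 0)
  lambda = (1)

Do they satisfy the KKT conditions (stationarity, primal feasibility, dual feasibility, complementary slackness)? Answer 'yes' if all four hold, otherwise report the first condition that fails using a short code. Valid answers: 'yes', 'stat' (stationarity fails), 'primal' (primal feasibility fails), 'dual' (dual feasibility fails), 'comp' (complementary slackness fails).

Gradient of f: grad f(x) = Q x + c = (3, 1)
Constraint values g_i(x) = a_i^T x - b_i:
  g_1((3, 0)) = 0
Stationarity residual: grad f(x) + sum_i lambda_i a_i = (0, 0)
  -> stationarity OK
Primal feasibility (all g_i <= 0): OK
Dual feasibility (all lambda_i >= 0): OK
Complementary slackness (lambda_i * g_i(x) = 0 for all i): OK

Verdict: yes, KKT holds.

yes


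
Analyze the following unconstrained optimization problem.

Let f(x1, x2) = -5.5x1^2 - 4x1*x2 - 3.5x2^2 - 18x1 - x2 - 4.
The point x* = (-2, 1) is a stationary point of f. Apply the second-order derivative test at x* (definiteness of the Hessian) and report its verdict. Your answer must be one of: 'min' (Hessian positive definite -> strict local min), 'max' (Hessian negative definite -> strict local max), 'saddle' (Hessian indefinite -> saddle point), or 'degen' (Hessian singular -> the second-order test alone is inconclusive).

Compute the Hessian H = grad^2 f:
  H = [[-11, -4], [-4, -7]]
Verify stationarity: grad f(x*) = H x* + g = (0, 0).
Eigenvalues of H: -13.4721, -4.5279.
Both eigenvalues < 0, so H is negative definite -> x* is a strict local max.

max


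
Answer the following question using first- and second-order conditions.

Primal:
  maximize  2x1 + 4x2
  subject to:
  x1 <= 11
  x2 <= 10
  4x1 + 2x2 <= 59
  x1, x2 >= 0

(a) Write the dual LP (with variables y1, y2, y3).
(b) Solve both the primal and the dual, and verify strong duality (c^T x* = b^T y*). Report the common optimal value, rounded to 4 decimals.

The standard primal-dual pair for 'max c^T x s.t. A x <= b, x >= 0' is:
  Dual:  min b^T y  s.t.  A^T y >= c,  y >= 0.

So the dual LP is:
  minimize  11y1 + 10y2 + 59y3
  subject to:
    y1 + 4y3 >= 2
    y2 + 2y3 >= 4
    y1, y2, y3 >= 0

Solving the primal: x* = (9.75, 10).
  primal value c^T x* = 59.5.
Solving the dual: y* = (0, 3, 0.5).
  dual value b^T y* = 59.5.
Strong duality: c^T x* = b^T y*. Confirmed.

59.5


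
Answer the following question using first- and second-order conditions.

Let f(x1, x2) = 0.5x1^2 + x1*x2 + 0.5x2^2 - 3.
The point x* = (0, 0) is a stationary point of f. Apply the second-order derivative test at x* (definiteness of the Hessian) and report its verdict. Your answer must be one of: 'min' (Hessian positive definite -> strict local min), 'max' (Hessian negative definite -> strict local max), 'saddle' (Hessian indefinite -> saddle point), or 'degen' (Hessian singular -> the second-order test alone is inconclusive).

Compute the Hessian H = grad^2 f:
  H = [[1, 1], [1, 1]]
Verify stationarity: grad f(x*) = H x* + g = (0, 0).
Eigenvalues of H: 0, 2.
H has a zero eigenvalue (singular; positive semidefinite but not definite), so H is neither positive definite, negative definite, nor indefinite. The second-order test alone is inconclusive -> degen.
(Indeed, f is constant along the null direction of H through x*, so x* is not a strict local extremum.)

degen


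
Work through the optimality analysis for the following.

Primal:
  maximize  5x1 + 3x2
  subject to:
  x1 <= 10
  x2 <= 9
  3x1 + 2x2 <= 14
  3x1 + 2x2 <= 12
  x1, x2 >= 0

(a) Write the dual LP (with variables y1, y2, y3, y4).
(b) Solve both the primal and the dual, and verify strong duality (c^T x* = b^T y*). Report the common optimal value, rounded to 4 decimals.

The standard primal-dual pair for 'max c^T x s.t. A x <= b, x >= 0' is:
  Dual:  min b^T y  s.t.  A^T y >= c,  y >= 0.

So the dual LP is:
  minimize  10y1 + 9y2 + 14y3 + 12y4
  subject to:
    y1 + 3y3 + 3y4 >= 5
    y2 + 2y3 + 2y4 >= 3
    y1, y2, y3, y4 >= 0

Solving the primal: x* = (4, 0).
  primal value c^T x* = 20.
Solving the dual: y* = (0, 0, 0, 1.6667).
  dual value b^T y* = 20.
Strong duality: c^T x* = b^T y*. Confirmed.

20


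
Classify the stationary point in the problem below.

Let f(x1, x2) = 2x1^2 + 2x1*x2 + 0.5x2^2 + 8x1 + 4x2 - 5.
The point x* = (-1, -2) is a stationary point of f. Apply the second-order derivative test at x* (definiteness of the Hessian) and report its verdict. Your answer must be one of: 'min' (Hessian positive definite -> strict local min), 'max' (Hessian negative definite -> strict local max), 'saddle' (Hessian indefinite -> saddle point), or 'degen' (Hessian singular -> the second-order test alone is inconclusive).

Compute the Hessian H = grad^2 f:
  H = [[4, 2], [2, 1]]
Verify stationarity: grad f(x*) = H x* + g = (0, 0).
Eigenvalues of H: 0, 5.
H has a zero eigenvalue (singular; positive semidefinite but not definite), so H is neither positive definite, negative definite, nor indefinite. The second-order test alone is inconclusive -> degen.
(Indeed, f is constant along the null direction of H through x*, so x* is not a strict local extremum.)

degen


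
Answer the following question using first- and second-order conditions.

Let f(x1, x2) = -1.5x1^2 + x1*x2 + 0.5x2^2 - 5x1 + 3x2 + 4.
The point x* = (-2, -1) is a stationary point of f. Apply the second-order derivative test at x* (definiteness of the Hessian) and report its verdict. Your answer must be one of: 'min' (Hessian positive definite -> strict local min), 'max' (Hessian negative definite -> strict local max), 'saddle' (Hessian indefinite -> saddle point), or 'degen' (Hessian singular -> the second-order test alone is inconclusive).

Compute the Hessian H = grad^2 f:
  H = [[-3, 1], [1, 1]]
Verify stationarity: grad f(x*) = H x* + g = (0, 0).
Eigenvalues of H: -3.2361, 1.2361.
Eigenvalues have mixed signs, so H is indefinite -> x* is a saddle point.

saddle


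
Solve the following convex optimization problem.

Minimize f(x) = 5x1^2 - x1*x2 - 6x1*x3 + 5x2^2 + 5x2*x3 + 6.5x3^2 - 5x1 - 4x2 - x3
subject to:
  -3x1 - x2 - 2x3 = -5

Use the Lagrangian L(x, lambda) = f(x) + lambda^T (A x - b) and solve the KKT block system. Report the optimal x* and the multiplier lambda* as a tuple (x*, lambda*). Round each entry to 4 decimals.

Form the Lagrangian:
  L(x, lambda) = (1/2) x^T Q x + c^T x + lambda^T (A x - b)
Stationarity (grad_x L = 0): Q x + c + A^T lambda = 0.
Primal feasibility: A x = b.

This gives the KKT block system:
  [ Q   A^T ] [ x     ]   [-c ]
  [ A    0  ] [ lambda ] = [ b ]

Solving the linear system:
  x*      = (1.1535, 0.2845, 0.6274)
  lambda* = (0.8288)
  f(x*)   = -1.6946

x* = (1.1535, 0.2845, 0.6274), lambda* = (0.8288)


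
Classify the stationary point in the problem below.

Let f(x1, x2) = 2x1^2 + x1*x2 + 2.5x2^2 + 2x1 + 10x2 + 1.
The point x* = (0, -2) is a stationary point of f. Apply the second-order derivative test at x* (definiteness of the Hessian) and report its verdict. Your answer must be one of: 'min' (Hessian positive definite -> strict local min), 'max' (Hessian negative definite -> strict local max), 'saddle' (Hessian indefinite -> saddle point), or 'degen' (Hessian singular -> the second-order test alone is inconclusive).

Compute the Hessian H = grad^2 f:
  H = [[4, 1], [1, 5]]
Verify stationarity: grad f(x*) = H x* + g = (0, 0).
Eigenvalues of H: 3.382, 5.618.
Both eigenvalues > 0, so H is positive definite -> x* is a strict local min.

min


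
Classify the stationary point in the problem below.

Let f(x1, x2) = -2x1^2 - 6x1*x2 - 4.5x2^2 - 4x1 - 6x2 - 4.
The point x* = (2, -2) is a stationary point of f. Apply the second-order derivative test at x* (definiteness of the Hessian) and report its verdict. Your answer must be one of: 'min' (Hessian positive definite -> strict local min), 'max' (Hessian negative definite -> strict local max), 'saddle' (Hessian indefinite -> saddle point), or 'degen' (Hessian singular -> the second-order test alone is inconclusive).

Compute the Hessian H = grad^2 f:
  H = [[-4, -6], [-6, -9]]
Verify stationarity: grad f(x*) = H x* + g = (0, 0).
Eigenvalues of H: -13, 0.
H has a zero eigenvalue (singular; negative semidefinite but not definite), so H is neither positive definite, negative definite, nor indefinite. The second-order test alone is inconclusive -> degen.
(Indeed, f is constant along the null direction of H through x*, so x* is not a strict local extremum.)

degen


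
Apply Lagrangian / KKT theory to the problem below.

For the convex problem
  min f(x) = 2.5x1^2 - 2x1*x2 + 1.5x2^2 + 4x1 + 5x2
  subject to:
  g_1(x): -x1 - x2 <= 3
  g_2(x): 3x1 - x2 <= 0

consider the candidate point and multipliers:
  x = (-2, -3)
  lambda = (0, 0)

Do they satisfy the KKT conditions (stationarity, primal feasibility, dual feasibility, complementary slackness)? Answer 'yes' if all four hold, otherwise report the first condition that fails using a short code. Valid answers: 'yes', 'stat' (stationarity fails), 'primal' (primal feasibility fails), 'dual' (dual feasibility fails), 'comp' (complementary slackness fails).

Gradient of f: grad f(x) = Q x + c = (0, 0)
Constraint values g_i(x) = a_i^T x - b_i:
  g_1((-2, -3)) = 2
  g_2((-2, -3)) = -3
Stationarity residual: grad f(x) + sum_i lambda_i a_i = (0, 0)
  -> stationarity OK
Primal feasibility (all g_i <= 0): FAILS
Dual feasibility (all lambda_i >= 0): OK
Complementary slackness (lambda_i * g_i(x) = 0 for all i): OK

Verdict: the first failing condition is primal_feasibility -> primal.

primal


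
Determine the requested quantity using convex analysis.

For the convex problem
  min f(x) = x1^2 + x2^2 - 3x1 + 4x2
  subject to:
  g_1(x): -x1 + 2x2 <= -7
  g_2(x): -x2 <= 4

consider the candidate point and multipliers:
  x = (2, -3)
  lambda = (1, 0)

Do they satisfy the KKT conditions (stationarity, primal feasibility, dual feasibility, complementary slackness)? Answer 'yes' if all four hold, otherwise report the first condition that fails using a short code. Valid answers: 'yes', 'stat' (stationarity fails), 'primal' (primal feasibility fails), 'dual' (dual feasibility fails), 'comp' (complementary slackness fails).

Gradient of f: grad f(x) = Q x + c = (1, -2)
Constraint values g_i(x) = a_i^T x - b_i:
  g_1((2, -3)) = -1
  g_2((2, -3)) = -1
Stationarity residual: grad f(x) + sum_i lambda_i a_i = (0, 0)
  -> stationarity OK
Primal feasibility (all g_i <= 0): OK
Dual feasibility (all lambda_i >= 0): OK
Complementary slackness (lambda_i * g_i(x) = 0 for all i): FAILS

Verdict: the first failing condition is complementary_slackness -> comp.

comp


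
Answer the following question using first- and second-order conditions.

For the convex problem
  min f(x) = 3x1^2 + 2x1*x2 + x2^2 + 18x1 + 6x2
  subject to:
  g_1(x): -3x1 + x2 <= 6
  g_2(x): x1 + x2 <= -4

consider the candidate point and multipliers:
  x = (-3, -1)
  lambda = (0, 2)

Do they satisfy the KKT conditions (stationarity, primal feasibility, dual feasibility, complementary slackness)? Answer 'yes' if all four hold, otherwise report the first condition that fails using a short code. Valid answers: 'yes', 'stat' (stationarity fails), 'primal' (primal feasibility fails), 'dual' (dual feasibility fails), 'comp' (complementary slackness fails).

Gradient of f: grad f(x) = Q x + c = (-2, -2)
Constraint values g_i(x) = a_i^T x - b_i:
  g_1((-3, -1)) = 2
  g_2((-3, -1)) = 0
Stationarity residual: grad f(x) + sum_i lambda_i a_i = (0, 0)
  -> stationarity OK
Primal feasibility (all g_i <= 0): FAILS
Dual feasibility (all lambda_i >= 0): OK
Complementary slackness (lambda_i * g_i(x) = 0 for all i): OK

Verdict: the first failing condition is primal_feasibility -> primal.

primal


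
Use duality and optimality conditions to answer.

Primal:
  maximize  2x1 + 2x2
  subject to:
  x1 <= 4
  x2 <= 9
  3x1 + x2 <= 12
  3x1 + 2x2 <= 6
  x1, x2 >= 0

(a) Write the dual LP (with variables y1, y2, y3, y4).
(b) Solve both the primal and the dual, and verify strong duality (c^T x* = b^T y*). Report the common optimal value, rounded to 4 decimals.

The standard primal-dual pair for 'max c^T x s.t. A x <= b, x >= 0' is:
  Dual:  min b^T y  s.t.  A^T y >= c,  y >= 0.

So the dual LP is:
  minimize  4y1 + 9y2 + 12y3 + 6y4
  subject to:
    y1 + 3y3 + 3y4 >= 2
    y2 + y3 + 2y4 >= 2
    y1, y2, y3, y4 >= 0

Solving the primal: x* = (0, 3).
  primal value c^T x* = 6.
Solving the dual: y* = (0, 0, 0, 1).
  dual value b^T y* = 6.
Strong duality: c^T x* = b^T y*. Confirmed.

6


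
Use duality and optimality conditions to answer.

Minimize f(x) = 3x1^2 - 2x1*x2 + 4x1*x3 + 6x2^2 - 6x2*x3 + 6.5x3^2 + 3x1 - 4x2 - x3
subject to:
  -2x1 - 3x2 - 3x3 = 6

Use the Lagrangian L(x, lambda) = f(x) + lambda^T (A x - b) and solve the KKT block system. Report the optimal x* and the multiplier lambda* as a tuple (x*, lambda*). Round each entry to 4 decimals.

Form the Lagrangian:
  L(x, lambda) = (1/2) x^T Q x + c^T x + lambda^T (A x - b)
Stationarity (grad_x L = 0): Q x + c + A^T lambda = 0.
Primal feasibility: A x = b.

This gives the KKT block system:
  [ Q   A^T ] [ x     ]   [-c ]
  [ A    0  ] [ lambda ] = [ b ]

Solving the linear system:
  x*      = (-1.2766, -0.7159, -0.433)
  lambda* = (-2.48)
  f(x*)   = 7.1733

x* = (-1.2766, -0.7159, -0.433), lambda* = (-2.48)


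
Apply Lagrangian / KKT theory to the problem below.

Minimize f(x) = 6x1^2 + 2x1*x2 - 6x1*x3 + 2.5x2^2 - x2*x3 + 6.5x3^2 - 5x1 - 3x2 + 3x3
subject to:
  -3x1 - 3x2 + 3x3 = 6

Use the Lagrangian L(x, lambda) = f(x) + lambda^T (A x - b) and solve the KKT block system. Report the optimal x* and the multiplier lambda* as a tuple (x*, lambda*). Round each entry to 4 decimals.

Form the Lagrangian:
  L(x, lambda) = (1/2) x^T Q x + c^T x + lambda^T (A x - b)
Stationarity (grad_x L = 0): Q x + c + A^T lambda = 0.
Primal feasibility: A x = b.

This gives the KKT block system:
  [ Q   A^T ] [ x     ]   [-c ]
  [ A    0  ] [ lambda ] = [ b ]

Solving the linear system:
  x*      = (0, -1.5, 0.5)
  lambda* = (-3.6667)
  f(x*)   = 14

x* = (0, -1.5, 0.5), lambda* = (-3.6667)


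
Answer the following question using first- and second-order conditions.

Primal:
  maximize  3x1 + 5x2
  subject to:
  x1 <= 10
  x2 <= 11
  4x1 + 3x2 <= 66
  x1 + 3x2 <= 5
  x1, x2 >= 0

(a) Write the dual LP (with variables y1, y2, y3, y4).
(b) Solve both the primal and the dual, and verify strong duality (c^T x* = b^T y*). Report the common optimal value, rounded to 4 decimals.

The standard primal-dual pair for 'max c^T x s.t. A x <= b, x >= 0' is:
  Dual:  min b^T y  s.t.  A^T y >= c,  y >= 0.

So the dual LP is:
  minimize  10y1 + 11y2 + 66y3 + 5y4
  subject to:
    y1 + 4y3 + y4 >= 3
    y2 + 3y3 + 3y4 >= 5
    y1, y2, y3, y4 >= 0

Solving the primal: x* = (5, 0).
  primal value c^T x* = 15.
Solving the dual: y* = (0, 0, 0, 3).
  dual value b^T y* = 15.
Strong duality: c^T x* = b^T y*. Confirmed.

15


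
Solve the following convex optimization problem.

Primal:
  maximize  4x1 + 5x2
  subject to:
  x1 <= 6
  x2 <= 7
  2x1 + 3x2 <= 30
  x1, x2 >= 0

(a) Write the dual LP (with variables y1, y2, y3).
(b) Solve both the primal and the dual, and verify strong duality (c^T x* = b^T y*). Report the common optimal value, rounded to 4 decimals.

The standard primal-dual pair for 'max c^T x s.t. A x <= b, x >= 0' is:
  Dual:  min b^T y  s.t.  A^T y >= c,  y >= 0.

So the dual LP is:
  minimize  6y1 + 7y2 + 30y3
  subject to:
    y1 + 2y3 >= 4
    y2 + 3y3 >= 5
    y1, y2, y3 >= 0

Solving the primal: x* = (6, 6).
  primal value c^T x* = 54.
Solving the dual: y* = (0.6667, 0, 1.6667).
  dual value b^T y* = 54.
Strong duality: c^T x* = b^T y*. Confirmed.

54


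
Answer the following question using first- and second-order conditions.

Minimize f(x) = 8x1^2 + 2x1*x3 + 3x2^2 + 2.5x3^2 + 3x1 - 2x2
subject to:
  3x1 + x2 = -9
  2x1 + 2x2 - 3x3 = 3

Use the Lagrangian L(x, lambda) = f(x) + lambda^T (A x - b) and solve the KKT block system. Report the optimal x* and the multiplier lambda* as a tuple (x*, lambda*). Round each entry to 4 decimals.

Form the Lagrangian:
  L(x, lambda) = (1/2) x^T Q x + c^T x + lambda^T (A x - b)
Stationarity (grad_x L = 0): Q x + c + A^T lambda = 0.
Primal feasibility: A x = b.

This gives the KKT block system:
  [ Q   A^T ] [ x     ]   [-c ]
  [ A    0  ] [ lambda ] = [ b ]

Solving the linear system:
  x*      = (-2.7689, -0.6934, -3.3082)
  lambda* = (20.8792, -7.3595)
  f(x*)   = 101.5355

x* = (-2.7689, -0.6934, -3.3082), lambda* = (20.8792, -7.3595)


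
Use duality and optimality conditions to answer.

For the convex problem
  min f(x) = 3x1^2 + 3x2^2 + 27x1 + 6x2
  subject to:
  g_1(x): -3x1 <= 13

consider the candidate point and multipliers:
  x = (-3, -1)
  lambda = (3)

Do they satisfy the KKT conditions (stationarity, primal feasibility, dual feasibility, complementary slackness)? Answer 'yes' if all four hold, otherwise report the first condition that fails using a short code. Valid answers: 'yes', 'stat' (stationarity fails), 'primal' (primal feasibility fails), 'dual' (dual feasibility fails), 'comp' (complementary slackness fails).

Gradient of f: grad f(x) = Q x + c = (9, 0)
Constraint values g_i(x) = a_i^T x - b_i:
  g_1((-3, -1)) = -4
Stationarity residual: grad f(x) + sum_i lambda_i a_i = (0, 0)
  -> stationarity OK
Primal feasibility (all g_i <= 0): OK
Dual feasibility (all lambda_i >= 0): OK
Complementary slackness (lambda_i * g_i(x) = 0 for all i): FAILS

Verdict: the first failing condition is complementary_slackness -> comp.

comp


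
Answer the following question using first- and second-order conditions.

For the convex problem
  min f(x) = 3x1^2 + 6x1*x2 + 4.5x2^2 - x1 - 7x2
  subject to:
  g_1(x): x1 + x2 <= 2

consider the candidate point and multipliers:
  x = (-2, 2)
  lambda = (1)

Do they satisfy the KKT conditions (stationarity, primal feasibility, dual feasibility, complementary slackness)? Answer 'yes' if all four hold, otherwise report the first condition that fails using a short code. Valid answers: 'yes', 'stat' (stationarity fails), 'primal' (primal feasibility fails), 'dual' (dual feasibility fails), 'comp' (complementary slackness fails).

Gradient of f: grad f(x) = Q x + c = (-1, -1)
Constraint values g_i(x) = a_i^T x - b_i:
  g_1((-2, 2)) = -2
Stationarity residual: grad f(x) + sum_i lambda_i a_i = (0, 0)
  -> stationarity OK
Primal feasibility (all g_i <= 0): OK
Dual feasibility (all lambda_i >= 0): OK
Complementary slackness (lambda_i * g_i(x) = 0 for all i): FAILS

Verdict: the first failing condition is complementary_slackness -> comp.

comp


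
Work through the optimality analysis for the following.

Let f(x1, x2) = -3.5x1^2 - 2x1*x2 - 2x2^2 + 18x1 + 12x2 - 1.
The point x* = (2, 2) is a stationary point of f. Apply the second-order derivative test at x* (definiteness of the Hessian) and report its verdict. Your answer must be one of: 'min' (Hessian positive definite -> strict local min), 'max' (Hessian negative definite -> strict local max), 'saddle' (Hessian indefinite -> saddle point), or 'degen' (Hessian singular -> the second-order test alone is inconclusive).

Compute the Hessian H = grad^2 f:
  H = [[-7, -2], [-2, -4]]
Verify stationarity: grad f(x*) = H x* + g = (0, 0).
Eigenvalues of H: -8, -3.
Both eigenvalues < 0, so H is negative definite -> x* is a strict local max.

max


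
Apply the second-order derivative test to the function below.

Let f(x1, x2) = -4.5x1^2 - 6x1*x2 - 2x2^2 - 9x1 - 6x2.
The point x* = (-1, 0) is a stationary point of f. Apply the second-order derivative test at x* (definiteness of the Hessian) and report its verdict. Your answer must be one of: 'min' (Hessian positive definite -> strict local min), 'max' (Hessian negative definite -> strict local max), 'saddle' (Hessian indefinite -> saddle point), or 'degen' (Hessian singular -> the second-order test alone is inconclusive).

Compute the Hessian H = grad^2 f:
  H = [[-9, -6], [-6, -4]]
Verify stationarity: grad f(x*) = H x* + g = (0, 0).
Eigenvalues of H: -13, 0.
H has a zero eigenvalue (singular; negative semidefinite but not definite), so H is neither positive definite, negative definite, nor indefinite. The second-order test alone is inconclusive -> degen.
(Indeed, f is constant along the null direction of H through x*, so x* is not a strict local extremum.)

degen


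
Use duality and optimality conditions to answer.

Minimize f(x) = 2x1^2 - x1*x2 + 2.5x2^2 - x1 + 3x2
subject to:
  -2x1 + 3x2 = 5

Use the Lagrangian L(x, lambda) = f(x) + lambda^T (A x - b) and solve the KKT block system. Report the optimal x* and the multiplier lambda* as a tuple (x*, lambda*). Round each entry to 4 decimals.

Form the Lagrangian:
  L(x, lambda) = (1/2) x^T Q x + c^T x + lambda^T (A x - b)
Stationarity (grad_x L = 0): Q x + c + A^T lambda = 0.
Primal feasibility: A x = b.

This gives the KKT block system:
  [ Q   A^T ] [ x     ]   [-c ]
  [ A    0  ] [ lambda ] = [ b ]

Solving the linear system:
  x*      = (-1, 1)
  lambda* = (-3)
  f(x*)   = 9.5

x* = (-1, 1), lambda* = (-3)


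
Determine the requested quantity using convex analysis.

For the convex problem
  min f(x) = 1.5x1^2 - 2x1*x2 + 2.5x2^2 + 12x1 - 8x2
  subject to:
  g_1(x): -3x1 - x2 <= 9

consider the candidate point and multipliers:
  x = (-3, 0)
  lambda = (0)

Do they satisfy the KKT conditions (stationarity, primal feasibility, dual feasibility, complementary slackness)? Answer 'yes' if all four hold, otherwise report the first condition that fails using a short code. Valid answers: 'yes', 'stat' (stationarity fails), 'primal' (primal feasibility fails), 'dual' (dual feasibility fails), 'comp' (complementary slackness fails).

Gradient of f: grad f(x) = Q x + c = (3, -2)
Constraint values g_i(x) = a_i^T x - b_i:
  g_1((-3, 0)) = 0
Stationarity residual: grad f(x) + sum_i lambda_i a_i = (3, -2)
  -> stationarity FAILS
Primal feasibility (all g_i <= 0): OK
Dual feasibility (all lambda_i >= 0): OK
Complementary slackness (lambda_i * g_i(x) = 0 for all i): OK

Verdict: the first failing condition is stationarity -> stat.

stat


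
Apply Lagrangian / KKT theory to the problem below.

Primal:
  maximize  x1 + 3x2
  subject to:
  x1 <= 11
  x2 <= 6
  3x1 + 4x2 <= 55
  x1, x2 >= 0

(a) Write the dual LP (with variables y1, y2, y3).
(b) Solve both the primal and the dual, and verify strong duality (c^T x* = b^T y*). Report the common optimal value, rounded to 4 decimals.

The standard primal-dual pair for 'max c^T x s.t. A x <= b, x >= 0' is:
  Dual:  min b^T y  s.t.  A^T y >= c,  y >= 0.

So the dual LP is:
  minimize  11y1 + 6y2 + 55y3
  subject to:
    y1 + 3y3 >= 1
    y2 + 4y3 >= 3
    y1, y2, y3 >= 0

Solving the primal: x* = (10.3333, 6).
  primal value c^T x* = 28.3333.
Solving the dual: y* = (0, 1.6667, 0.3333).
  dual value b^T y* = 28.3333.
Strong duality: c^T x* = b^T y*. Confirmed.

28.3333


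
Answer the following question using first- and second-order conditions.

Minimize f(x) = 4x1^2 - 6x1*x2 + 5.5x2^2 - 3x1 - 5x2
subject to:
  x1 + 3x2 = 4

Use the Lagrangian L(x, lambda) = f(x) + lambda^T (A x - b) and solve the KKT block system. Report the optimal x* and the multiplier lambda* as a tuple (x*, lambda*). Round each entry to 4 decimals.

Form the Lagrangian:
  L(x, lambda) = (1/2) x^T Q x + c^T x + lambda^T (A x - b)
Stationarity (grad_x L = 0): Q x + c + A^T lambda = 0.
Primal feasibility: A x = b.

This gives the KKT block system:
  [ Q   A^T ] [ x     ]   [-c ]
  [ A    0  ] [ lambda ] = [ b ]

Solving the linear system:
  x*      = (1.0756, 0.9748)
  lambda* = (0.2437)
  f(x*)   = -4.5378

x* = (1.0756, 0.9748), lambda* = (0.2437)


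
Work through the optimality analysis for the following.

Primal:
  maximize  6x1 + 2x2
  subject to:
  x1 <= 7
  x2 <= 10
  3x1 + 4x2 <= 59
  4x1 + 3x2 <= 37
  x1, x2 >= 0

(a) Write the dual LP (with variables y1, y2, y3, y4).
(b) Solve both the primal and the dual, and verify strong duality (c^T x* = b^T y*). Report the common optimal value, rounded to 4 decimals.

The standard primal-dual pair for 'max c^T x s.t. A x <= b, x >= 0' is:
  Dual:  min b^T y  s.t.  A^T y >= c,  y >= 0.

So the dual LP is:
  minimize  7y1 + 10y2 + 59y3 + 37y4
  subject to:
    y1 + 3y3 + 4y4 >= 6
    y2 + 4y3 + 3y4 >= 2
    y1, y2, y3, y4 >= 0

Solving the primal: x* = (7, 3).
  primal value c^T x* = 48.
Solving the dual: y* = (3.3333, 0, 0, 0.6667).
  dual value b^T y* = 48.
Strong duality: c^T x* = b^T y*. Confirmed.

48


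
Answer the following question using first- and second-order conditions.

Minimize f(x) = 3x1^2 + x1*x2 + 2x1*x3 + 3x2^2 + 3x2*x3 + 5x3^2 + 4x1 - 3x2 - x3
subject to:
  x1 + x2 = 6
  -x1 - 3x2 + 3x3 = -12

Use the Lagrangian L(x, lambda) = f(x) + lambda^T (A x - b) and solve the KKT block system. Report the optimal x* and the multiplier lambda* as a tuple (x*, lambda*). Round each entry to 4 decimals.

Form the Lagrangian:
  L(x, lambda) = (1/2) x^T Q x + c^T x + lambda^T (A x - b)
Stationarity (grad_x L = 0): Q x + c + A^T lambda = 0.
Primal feasibility: A x = b.

This gives the KKT block system:
  [ Q   A^T ] [ x     ]   [-c ]
  [ A    0  ] [ lambda ] = [ b ]

Solving the linear system:
  x*      = (3.1479, 2.8521, -0.0986)
  lambda* = (-29.831, -4.2887)
  f(x*)   = 65.8275

x* = (3.1479, 2.8521, -0.0986), lambda* = (-29.831, -4.2887)


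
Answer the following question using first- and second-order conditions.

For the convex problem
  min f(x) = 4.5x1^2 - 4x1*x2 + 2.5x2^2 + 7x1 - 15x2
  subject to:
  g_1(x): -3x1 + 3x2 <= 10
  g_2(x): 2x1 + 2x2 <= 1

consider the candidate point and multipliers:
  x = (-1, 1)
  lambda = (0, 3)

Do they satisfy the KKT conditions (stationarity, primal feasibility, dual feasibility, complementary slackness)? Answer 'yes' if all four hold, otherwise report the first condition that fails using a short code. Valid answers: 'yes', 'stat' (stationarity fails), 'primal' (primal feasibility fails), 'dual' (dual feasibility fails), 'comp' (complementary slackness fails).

Gradient of f: grad f(x) = Q x + c = (-6, -6)
Constraint values g_i(x) = a_i^T x - b_i:
  g_1((-1, 1)) = -4
  g_2((-1, 1)) = -1
Stationarity residual: grad f(x) + sum_i lambda_i a_i = (0, 0)
  -> stationarity OK
Primal feasibility (all g_i <= 0): OK
Dual feasibility (all lambda_i >= 0): OK
Complementary slackness (lambda_i * g_i(x) = 0 for all i): FAILS

Verdict: the first failing condition is complementary_slackness -> comp.

comp


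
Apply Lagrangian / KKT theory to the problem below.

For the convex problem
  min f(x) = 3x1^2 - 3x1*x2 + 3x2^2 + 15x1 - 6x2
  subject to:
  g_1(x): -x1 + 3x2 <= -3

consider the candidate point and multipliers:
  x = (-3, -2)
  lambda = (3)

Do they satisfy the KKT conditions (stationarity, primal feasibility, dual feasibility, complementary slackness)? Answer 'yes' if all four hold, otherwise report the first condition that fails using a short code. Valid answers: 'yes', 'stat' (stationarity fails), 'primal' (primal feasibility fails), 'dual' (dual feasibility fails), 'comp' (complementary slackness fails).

Gradient of f: grad f(x) = Q x + c = (3, -9)
Constraint values g_i(x) = a_i^T x - b_i:
  g_1((-3, -2)) = 0
Stationarity residual: grad f(x) + sum_i lambda_i a_i = (0, 0)
  -> stationarity OK
Primal feasibility (all g_i <= 0): OK
Dual feasibility (all lambda_i >= 0): OK
Complementary slackness (lambda_i * g_i(x) = 0 for all i): OK

Verdict: yes, KKT holds.

yes


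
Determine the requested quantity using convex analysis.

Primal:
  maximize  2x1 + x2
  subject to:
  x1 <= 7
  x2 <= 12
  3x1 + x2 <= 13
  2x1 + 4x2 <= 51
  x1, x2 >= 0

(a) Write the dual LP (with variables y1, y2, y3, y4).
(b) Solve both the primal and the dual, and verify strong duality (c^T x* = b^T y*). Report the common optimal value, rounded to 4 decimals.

The standard primal-dual pair for 'max c^T x s.t. A x <= b, x >= 0' is:
  Dual:  min b^T y  s.t.  A^T y >= c,  y >= 0.

So the dual LP is:
  minimize  7y1 + 12y2 + 13y3 + 51y4
  subject to:
    y1 + 3y3 + 2y4 >= 2
    y2 + y3 + 4y4 >= 1
    y1, y2, y3, y4 >= 0

Solving the primal: x* = (0.3333, 12).
  primal value c^T x* = 12.6667.
Solving the dual: y* = (0, 0.3333, 0.6667, 0).
  dual value b^T y* = 12.6667.
Strong duality: c^T x* = b^T y*. Confirmed.

12.6667


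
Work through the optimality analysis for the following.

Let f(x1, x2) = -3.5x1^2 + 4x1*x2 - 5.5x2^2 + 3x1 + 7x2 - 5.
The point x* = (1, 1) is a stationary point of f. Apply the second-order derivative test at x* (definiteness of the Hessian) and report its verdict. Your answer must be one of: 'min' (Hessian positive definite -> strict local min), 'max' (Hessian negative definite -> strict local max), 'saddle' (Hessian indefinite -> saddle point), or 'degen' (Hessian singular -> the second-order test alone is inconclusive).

Compute the Hessian H = grad^2 f:
  H = [[-7, 4], [4, -11]]
Verify stationarity: grad f(x*) = H x* + g = (0, 0).
Eigenvalues of H: -13.4721, -4.5279.
Both eigenvalues < 0, so H is negative definite -> x* is a strict local max.

max


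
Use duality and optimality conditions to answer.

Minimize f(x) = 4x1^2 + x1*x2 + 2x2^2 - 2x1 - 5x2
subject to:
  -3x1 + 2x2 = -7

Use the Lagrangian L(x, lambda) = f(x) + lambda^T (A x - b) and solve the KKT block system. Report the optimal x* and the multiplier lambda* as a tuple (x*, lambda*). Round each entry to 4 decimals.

Form the Lagrangian:
  L(x, lambda) = (1/2) x^T Q x + c^T x + lambda^T (A x - b)
Stationarity (grad_x L = 0): Q x + c + A^T lambda = 0.
Primal feasibility: A x = b.

This gives the KKT block system:
  [ Q   A^T ] [ x     ]   [-c ]
  [ A    0  ] [ lambda ] = [ b ]

Solving the linear system:
  x*      = (1.7, -0.95)
  lambda* = (3.55)
  f(x*)   = 13.1

x* = (1.7, -0.95), lambda* = (3.55)


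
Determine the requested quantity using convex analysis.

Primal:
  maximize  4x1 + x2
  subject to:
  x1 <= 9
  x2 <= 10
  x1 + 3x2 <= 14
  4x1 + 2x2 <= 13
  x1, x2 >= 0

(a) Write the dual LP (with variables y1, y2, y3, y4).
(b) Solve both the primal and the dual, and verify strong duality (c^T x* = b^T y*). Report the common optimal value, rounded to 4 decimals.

The standard primal-dual pair for 'max c^T x s.t. A x <= b, x >= 0' is:
  Dual:  min b^T y  s.t.  A^T y >= c,  y >= 0.

So the dual LP is:
  minimize  9y1 + 10y2 + 14y3 + 13y4
  subject to:
    y1 + y3 + 4y4 >= 4
    y2 + 3y3 + 2y4 >= 1
    y1, y2, y3, y4 >= 0

Solving the primal: x* = (3.25, 0).
  primal value c^T x* = 13.
Solving the dual: y* = (0, 0, 0, 1).
  dual value b^T y* = 13.
Strong duality: c^T x* = b^T y*. Confirmed.

13


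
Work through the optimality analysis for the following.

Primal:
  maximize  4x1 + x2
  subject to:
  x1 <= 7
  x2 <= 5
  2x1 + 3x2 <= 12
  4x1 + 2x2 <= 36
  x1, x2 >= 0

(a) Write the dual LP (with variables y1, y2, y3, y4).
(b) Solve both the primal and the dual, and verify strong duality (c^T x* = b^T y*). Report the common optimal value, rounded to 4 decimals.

The standard primal-dual pair for 'max c^T x s.t. A x <= b, x >= 0' is:
  Dual:  min b^T y  s.t.  A^T y >= c,  y >= 0.

So the dual LP is:
  minimize  7y1 + 5y2 + 12y3 + 36y4
  subject to:
    y1 + 2y3 + 4y4 >= 4
    y2 + 3y3 + 2y4 >= 1
    y1, y2, y3, y4 >= 0

Solving the primal: x* = (6, 0).
  primal value c^T x* = 24.
Solving the dual: y* = (0, 0, 2, 0).
  dual value b^T y* = 24.
Strong duality: c^T x* = b^T y*. Confirmed.

24


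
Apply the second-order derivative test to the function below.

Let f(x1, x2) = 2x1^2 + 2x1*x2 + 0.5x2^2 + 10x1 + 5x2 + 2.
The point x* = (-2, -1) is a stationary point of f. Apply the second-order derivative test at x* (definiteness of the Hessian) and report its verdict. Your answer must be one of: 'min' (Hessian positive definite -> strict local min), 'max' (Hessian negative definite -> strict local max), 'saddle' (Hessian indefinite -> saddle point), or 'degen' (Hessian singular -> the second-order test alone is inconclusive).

Compute the Hessian H = grad^2 f:
  H = [[4, 2], [2, 1]]
Verify stationarity: grad f(x*) = H x* + g = (0, 0).
Eigenvalues of H: 0, 5.
H has a zero eigenvalue (singular; positive semidefinite but not definite), so H is neither positive definite, negative definite, nor indefinite. The second-order test alone is inconclusive -> degen.
(Indeed, f is constant along the null direction of H through x*, so x* is not a strict local extremum.)

degen


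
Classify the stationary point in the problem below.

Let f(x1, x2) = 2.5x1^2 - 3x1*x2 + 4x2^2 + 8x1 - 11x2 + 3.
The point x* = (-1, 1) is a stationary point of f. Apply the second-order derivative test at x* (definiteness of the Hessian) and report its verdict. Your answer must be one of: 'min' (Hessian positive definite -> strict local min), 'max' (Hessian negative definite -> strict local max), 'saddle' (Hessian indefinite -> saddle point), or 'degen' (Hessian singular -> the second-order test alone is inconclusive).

Compute the Hessian H = grad^2 f:
  H = [[5, -3], [-3, 8]]
Verify stationarity: grad f(x*) = H x* + g = (0, 0).
Eigenvalues of H: 3.1459, 9.8541.
Both eigenvalues > 0, so H is positive definite -> x* is a strict local min.

min


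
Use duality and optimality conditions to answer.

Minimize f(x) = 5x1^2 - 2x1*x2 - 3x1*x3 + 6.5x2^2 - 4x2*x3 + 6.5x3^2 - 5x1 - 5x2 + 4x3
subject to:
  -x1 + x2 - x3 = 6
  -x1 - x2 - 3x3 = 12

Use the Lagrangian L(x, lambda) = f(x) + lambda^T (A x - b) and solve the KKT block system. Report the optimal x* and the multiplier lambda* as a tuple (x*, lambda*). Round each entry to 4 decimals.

Form the Lagrangian:
  L(x, lambda) = (1/2) x^T Q x + c^T x + lambda^T (A x - b)
Stationarity (grad_x L = 0): Q x + c + A^T lambda = 0.
Primal feasibility: A x = b.

This gives the KKT block system:
  [ Q   A^T ] [ x     ]   [-c ]
  [ A    0  ] [ lambda ] = [ b ]

Solving the linear system:
  x*      = (-2.6667, 0.1667, -3.1667)
  lambda* = (-18.8333, -3.6667)
  f(x*)   = 78.4167

x* = (-2.6667, 0.1667, -3.1667), lambda* = (-18.8333, -3.6667)


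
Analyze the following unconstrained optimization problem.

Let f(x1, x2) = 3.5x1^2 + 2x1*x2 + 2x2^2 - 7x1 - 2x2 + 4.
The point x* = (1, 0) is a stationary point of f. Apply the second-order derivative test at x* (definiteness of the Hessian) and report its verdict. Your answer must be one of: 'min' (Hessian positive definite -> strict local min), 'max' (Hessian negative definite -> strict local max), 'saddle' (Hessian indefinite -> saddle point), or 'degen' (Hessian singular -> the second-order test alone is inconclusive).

Compute the Hessian H = grad^2 f:
  H = [[7, 2], [2, 4]]
Verify stationarity: grad f(x*) = H x* + g = (0, 0).
Eigenvalues of H: 3, 8.
Both eigenvalues > 0, so H is positive definite -> x* is a strict local min.

min
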